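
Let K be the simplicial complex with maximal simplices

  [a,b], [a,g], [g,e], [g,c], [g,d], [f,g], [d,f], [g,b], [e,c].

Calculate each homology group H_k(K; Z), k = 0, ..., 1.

H_0 ≅ Z,  H_1 ≅ Z^3.

Order the vertices as a < b < c < d < e < f < g. Listing each simplex with vertices in this order, K has dimension 1 with simplices:

  0-simplices (7): a, b, c, d, e, f, g
  1-simplices (9): ab, ag, bg, ce, cg, df, dg, eg, fg

so the chain groups are C_0 ≅ Z^7, C_1 ≅ Z^9.

The boundary map ∂_1: C_1 → C_0 sends each edge [p,q] (with p < q) to q − p. For instance
  ∂cg = g − c.
The 7×9 boundary matrix has rank 6 and Smith normal form diag(1,1,1,1,1,1).

Now H_k = ker ∂_k / im ∂_{k+1}, so:

  H_0: rank C_0 − rank ∂_1 = 7 − 6 = 1, and the invariant factors of ∂_1 are all 1, so H_0 ≅ Z.
  H_1: rank ker ∂_1 − rank ∂_2 = (9 − 6) − 0 = 3, and there is no ∂_2, so H_1 ≅ Z^3.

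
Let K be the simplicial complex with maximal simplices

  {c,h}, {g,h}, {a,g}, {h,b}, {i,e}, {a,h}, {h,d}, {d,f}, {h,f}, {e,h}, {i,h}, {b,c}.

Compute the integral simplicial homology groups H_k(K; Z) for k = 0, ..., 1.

We work with the vertex ordering a < b < c < d < e < f < g < h < i. The simplices of K, each written with vertices in increasing order, are:

  0-simplices (9): a, b, c, d, e, f, g, h, i
  1-simplices (12): ag, ah, bc, bh, ch, df, dh, eh, ei, fh, gh, hi

giving chain groups C_0 ≅ Z^9, C_1 ≅ Z^12.

Boundary ∂_1: C_1 → C_0 sends each edge [p,q] (with p < q) to q − p. For instance
  ∂dh = h − d.
As a 9×12 matrix over Z this has rank 8, with invariant factors (1,1,1,1,1,1,1,1).

Reading off H_k = ker ∂_k / im ∂_{k+1}:

  H_0: rank C_0 − rank ∂_1 = 9 − 8 = 1, and the invariant factors of ∂_1 are all 1, so H_0 ≅ Z.
  H_1: rank ker ∂_1 − rank ∂_2 = (12 − 8) − 0 = 4, and there is no ∂_2, so H_1 ≅ Z^4.

(K is a triangulation of a wedge of 4 circles.)

H_0 = Z,  H_1 = Z^4.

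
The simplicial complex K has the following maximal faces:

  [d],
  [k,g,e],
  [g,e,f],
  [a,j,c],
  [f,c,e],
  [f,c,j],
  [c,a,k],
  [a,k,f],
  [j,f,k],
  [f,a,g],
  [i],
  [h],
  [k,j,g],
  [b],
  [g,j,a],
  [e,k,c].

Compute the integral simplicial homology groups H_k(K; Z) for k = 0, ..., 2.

Order the vertices as a < b < c < d < e < f < g < h < i < j < k. Listing each simplex with vertices in this order, K has dimension 2 with simplices:

  0-simplices (11): a, b, c, d, e, f, g, h, i, j, k
  1-simplices (18): ac, af, ag, aj, ak, ce, cf, cj, ck, ef, eg, ek, fg, fj, fk, gj, gk, jk
  2-simplices (12): acj, ack, afg, afk, agj, cef, cek, cfj, efg, egk, fjk, gjk

so the chain groups are C_0 ≅ Z^11, C_1 ≅ Z^18, C_2 ≅ Z^12.

The boundary map ∂_1: C_1 → C_0 maps an edge to its endpoints' difference, ∂[p,q] = q − p. For instance
  ∂ak = k − a.
The resulting 11×18 matrix has rank 6, and its Smith normal form has invariant factors (1,1,1,1,1,1).

The boundary map ∂_2: C_2 → C_1 acts by ∂[p,q,r] = [q,r] − [p,r] + [p,q]. For instance
  ∂efg = fg − eg + ef,
  ∂gjk = jk − gk + gj.
This gives a 18×12 integer matrix of rank 12; reducing to Smith normal form yields diagonal entries (1,1,1,1,1,1,1,1,1,1,1,2).

Computing H_k = (kernel of ∂_k) / (image of ∂_{k+1}):

  H_0: rank C_0 − rank ∂_1 = 11 − 6 = 5, and the invariant factors of ∂_1 are all 1, so H_0 ≅ Z^5.
  H_1: rank ker ∂_1 − rank ∂_2 = (18 − 6) − 12 = 0, and ∂_2 has invariant factor 2 > 1, so H_1 ≅ Z/2.
  H_2: rank ker ∂_2 − rank ∂_3 = (12 − 12) − 0 = 0, and there is no ∂_3, so H_2 ≅ 0.

As a check, the Euler characteristic is 11 − 18 + 12 = 5, which agrees with 5 − 0 + 0 = 5.

H_0 = Z^5,  H_1 = Z/2,  H_2 = 0.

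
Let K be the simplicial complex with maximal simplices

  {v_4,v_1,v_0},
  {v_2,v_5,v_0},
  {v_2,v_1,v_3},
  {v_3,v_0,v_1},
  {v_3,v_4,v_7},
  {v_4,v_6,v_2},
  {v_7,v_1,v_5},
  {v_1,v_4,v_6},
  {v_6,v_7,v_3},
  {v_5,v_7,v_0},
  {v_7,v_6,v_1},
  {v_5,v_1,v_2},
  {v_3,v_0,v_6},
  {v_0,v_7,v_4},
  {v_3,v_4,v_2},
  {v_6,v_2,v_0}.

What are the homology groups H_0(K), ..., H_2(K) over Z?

Take the total order v_0 < v_1 < v_2 < v_3 < v_4 < v_5 < v_6 < v_7 on the vertex set. Then K (dimension 2) consists of the simplices:

  0-simplices (8): [v_0], [v_1], [v_2], [v_3], [v_4], [v_5], [v_6], [v_7]
  1-simplices (24): (24 of them)
  2-simplices (16): (16 of them)

giving chain groups C_0 ≅ Z^8, C_1 ≅ Z^24, C_2 ≅ Z^16.

∂_1: C_1 → C_0 is given by ∂[p,q] = [q] − [p]. For instance
  ∂[v_1,v_5] = [v_5] − [v_1].
As a 8×24 matrix over Z this has rank 7, with invariant factors (1,1,1,1,1,1,1).

The boundary map ∂_2: C_2 → C_1 acts by ∂[p,q,r] = [q,r] − [p,r] + [p,q]. For instance
  ∂[v_1,v_4,v_6] = [v_4,v_6] − [v_1,v_6] + [v_1,v_4],
  ∂[v_1,v_5,v_7] = [v_5,v_7] − [v_1,v_7] + [v_1,v_5].
This gives a 24×16 integer matrix of rank 15; reducing to Smith normal form yields diagonal entries (1,1,1,1,1,1,1,1,1,1,1,1,1,1,1).

Computing H_k = (kernel of ∂_k) / (image of ∂_{k+1}):

  H_0: rank C_0 − rank ∂_1 = 8 − 7 = 1, and the invariant factors of ∂_1 are all 1, so H_0 ≅ Z.
  H_1: rank ker ∂_1 − rank ∂_2 = (24 − 7) − 15 = 2, and the invariant factors of ∂_2 are all 1, so H_1 ≅ Z^2.
  H_2: rank ker ∂_2 − rank ∂_3 = (16 − 15) − 0 = 1, and there is no ∂_3, so H_2 ≅ Z.

As a check, the Euler characteristic is 8 − 24 + 16 = 0, which agrees with 1 − 2 + 1 = 0.

H_0 = Z,  H_1 = Z^2,  H_2 = Z.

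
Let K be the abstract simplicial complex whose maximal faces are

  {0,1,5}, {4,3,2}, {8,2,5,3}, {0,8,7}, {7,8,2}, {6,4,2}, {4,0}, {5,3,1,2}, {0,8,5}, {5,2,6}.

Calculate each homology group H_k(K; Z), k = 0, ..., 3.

H_0 = Z,  H_1 = Z,  H_2 = 0,  H_3 = 0.

We work with the vertex ordering 0 < 1 < 2 < 3 < 4 < 5 < 6 < 7 < 8. The simplices of K, each written with vertices in increasing order, are:

  0-simplices (9): [0], [1], [2], [3], [4], [5], [6], [7], [8]
  1-simplices (21): [0,1], [0,4], [0,5], [0,7], [0,8], [1,2], [1,3], [1,5], [2,3], [2,4], [2,5], [2,6], [2,7], [2,8], [3,4], [3,5], [3,8], [4,6], [5,6], [5,8], [7,8]
  2-simplices (14): [0,1,5], [0,5,8], [0,7,8], [1,2,3], [1,2,5], [1,3,5], [2,3,4], [2,3,5], [2,3,8], [2,4,6], [2,5,6], [2,5,8], [2,7,8], [3,5,8]
  3-simplices (2): [1,2,3,5], [2,3,5,8]

Hence C_0 ≅ Z^9, C_1 ≅ Z^21, C_2 ≅ Z^14, C_3 ≅ Z^2.

∂_1: C_1 → C_0 sends each edge [p,q] (with p < q) to q − p. For instance
  ∂[0,4] = [4] − [0].
As a 9×21 matrix over Z this has rank 8, with invariant factors (1,1,1,1,1,1,1,1).

Boundary ∂_2: C_2 → C_1 maps a triangle to the signed sum of its edges. For instance
  ∂[2,4,6] = [4,6] − [2,6] + [2,4],
  ∂[0,5,8] = [5,8] − [0,8] + [0,5].
As a 21×14 matrix over Z this has rank 12, with invariant factors (1,1,1,1,1,1,1,1,1,1,1,1).

∂_3: C_3 → C_2 sends each 3-simplex σ to the alternating sum Σ_i (−1)^i (σ with its i-th vertex removed). For instance
  ∂[1,2,3,5] = [2,3,5] − [1,3,5] + [1,2,5] − [1,2,3],
  ∂[2,3,5,8] = [3,5,8] − [2,5,8] + [2,3,8] − [2,3,5].
The 14×2 boundary matrix has rank 2 and Smith normal form diag(1,1).

From H_k ≅ ker(∂_k) / im(∂_{k+1}) we obtain:

  H_0: rank C_0 − rank ∂_1 = 9 − 8 = 1, and the invariant factors of ∂_1 are all 1, so H_0 = Z.
  H_1: rank ker ∂_1 − rank ∂_2 = (21 − 8) − 12 = 1, and the invariant factors of ∂_2 are all 1, so H_1 = Z.
  H_2: rank ker ∂_2 − rank ∂_3 = (14 − 12) − 2 = 0, and the invariant factors of ∂_3 are all 1, so H_2 = 0.
  H_3: rank ker ∂_3 − rank ∂_4 = (2 − 2) − 0 = 0, and there is no ∂_4, so H_3 = 0.

As a check, the Euler characteristic is 9 − 21 + 14 − 2 = 0, which agrees with 1 − 1 + 0 − 0 = 0.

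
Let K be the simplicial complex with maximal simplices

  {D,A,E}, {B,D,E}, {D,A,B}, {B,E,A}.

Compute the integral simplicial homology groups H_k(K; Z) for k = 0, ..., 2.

Take the total order A < B < D < E on the vertex set. Then K (dimension 2) consists of the simplices:

  0-simplices (4): A, B, D, E
  1-simplices (6): AB, AD, AE, BD, BE, DE
  2-simplices (4): ABD, ABE, ADE, BDE

so the chain groups are C_0 ≅ Z^4, C_1 ≅ Z^6, C_2 ≅ Z^4.

∂_1: C_1 → C_0 is given by ∂[p,q] = [q] − [p]. For instance
  ∂AB = B − A.
As a 4×6 matrix over Z this has rank 3, with invariant factors (1,1,1).

The boundary map ∂_2: C_2 → C_1 acts by ∂[p,q,r] = [q,r] − [p,r] + [p,q]. For instance
  ∂ABD = BD − AD + AB,
  ∂BDE = DE − BE + BD.
The resulting 6×4 matrix has rank 3, and its Smith normal form has invariant factors (1,1,1).

Now H_k = ker ∂_k / im ∂_{k+1}, so:

  H_0: rank C_0 − rank ∂_1 = 4 − 3 = 1, and the invariant factors of ∂_1 are all 1, so H_0 = Z.
  H_1: rank ker ∂_1 − rank ∂_2 = (6 − 3) − 3 = 0, and the invariant factors of ∂_2 are all 1, so H_1 = 0.
  H_2: rank ker ∂_2 − rank ∂_3 = (4 − 3) − 0 = 1, and there is no ∂_3, so H_2 = Z.

As a check, the Euler characteristic is 4 − 6 + 4 = 2, which agrees with 1 − 0 + 1 = 2.

H_0 = Z,  H_1 = 0,  H_2 = Z.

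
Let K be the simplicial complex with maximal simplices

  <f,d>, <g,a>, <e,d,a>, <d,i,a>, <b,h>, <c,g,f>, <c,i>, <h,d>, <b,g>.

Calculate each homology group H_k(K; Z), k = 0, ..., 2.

Fix the vertex order a < b < c < d < e < f < g < h < i and write every simplex with vertices in increasing order. Then dim K = 2 and the simplices of K are:

  0-simplices (9): a, b, c, d, e, f, g, h, i
  1-simplices (14): ad, ae, ag, ai, bg, bh, cf, cg, ci, de, df, dh, di, fg
  2-simplices (3): ade, adi, cfg

so the chain groups are C_0 ≅ Z^9, C_1 ≅ Z^14, C_2 ≅ Z^3.

The boundary map ∂_1: C_1 → C_0 is given by ∂[p,q] = [q] − [p]. For instance
  ∂ae = e − a.
This gives a 9×14 integer matrix of rank 8; reducing to Smith normal form yields diagonal entries (1,1,1,1,1,1,1,1).

Boundary ∂_2: C_2 → C_1 maps a triangle to the signed sum of its edges. For instance
  ∂cfg = fg − cg + cf,
  ∂adi = di − ai + ad.
The resulting 14×3 matrix has rank 3, and its Smith normal form has invariant factors (1,1,1).

Computing H_k = (kernel of ∂_k) / (image of ∂_{k+1}):

  H_0: rank C_0 − rank ∂_1 = 9 − 8 = 1, and the invariant factors of ∂_1 are all 1, so H_0 = Z.
  H_1: rank ker ∂_1 − rank ∂_2 = (14 − 8) − 3 = 3, and the invariant factors of ∂_2 are all 1, so H_1 = Z^3.
  H_2: rank ker ∂_2 − rank ∂_3 = (3 − 3) − 0 = 0, and there is no ∂_3, so H_2 = 0.

As a check, the Euler characteristic is 9 − 14 + 3 = -2, which agrees with 1 − 3 + 0 = -2.

H_0 ≅ Z,  H_1 ≅ Z^3,  H_2 = 0.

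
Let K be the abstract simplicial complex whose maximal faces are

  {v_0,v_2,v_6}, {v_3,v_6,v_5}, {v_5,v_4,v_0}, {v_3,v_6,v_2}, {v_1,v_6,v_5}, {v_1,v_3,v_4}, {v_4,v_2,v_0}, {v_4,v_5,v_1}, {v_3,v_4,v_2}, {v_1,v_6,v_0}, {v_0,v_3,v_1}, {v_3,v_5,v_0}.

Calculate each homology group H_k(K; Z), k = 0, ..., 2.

Take the total order v_0 < v_1 < v_2 < v_3 < v_4 < v_5 < v_6 on the vertex set. Then K (dimension 2) consists of the simplices:

  0-simplices (7): [v_0], [v_1], [v_2], [v_3], [v_4], [v_5], [v_6]
  1-simplices (18): (18 of them)
  2-simplices (12): (12 of them)

so the chain groups are C_0 ≅ Z^7, C_1 ≅ Z^18, C_2 ≅ Z^12.

The boundary map ∂_1: C_1 → C_0 maps an edge to its endpoints' difference, ∂[p,q] = q − p. For instance
  ∂[v_0,v_1] = [v_1] − [v_0].
This gives a 7×18 integer matrix of rank 6; reducing to Smith normal form yields diagonal entries (1,1,1,1,1,1).

The boundary map ∂_2: C_2 → C_1 sends each 2-simplex [p,q,r] to [q,r] − [p,r] + [p,q]. For instance
  ∂[v_3,v_5,v_6] = [v_5,v_6] − [v_3,v_6] + [v_3,v_5],
  ∂[v_1,v_4,v_5] = [v_4,v_5] − [v_1,v_5] + [v_1,v_4].
This gives a 18×12 integer matrix of rank 12; reducing to Smith normal form yields diagonal entries (1,1,1,1,1,1,1,1,1,1,1,2).

Now H_k = ker ∂_k / im ∂_{k+1}, so:

  H_0: rank C_0 − rank ∂_1 = 7 − 6 = 1, and the invariant factors of ∂_1 are all 1, so H_0 ≅ Z.
  H_1: rank ker ∂_1 − rank ∂_2 = (18 − 6) − 12 = 0, and ∂_2 has invariant factor 2 > 1, so H_1 ≅ Z/2.
  H_2: rank ker ∂_2 − rank ∂_3 = (12 − 12) − 0 = 0, and there is no ∂_3, so H_2 ≅ 0.

(K is a triangulation of the real projective plane RP^2.)

H_0 ≅ Z,  H_1 ≅ Z/2,  H_2 = 0.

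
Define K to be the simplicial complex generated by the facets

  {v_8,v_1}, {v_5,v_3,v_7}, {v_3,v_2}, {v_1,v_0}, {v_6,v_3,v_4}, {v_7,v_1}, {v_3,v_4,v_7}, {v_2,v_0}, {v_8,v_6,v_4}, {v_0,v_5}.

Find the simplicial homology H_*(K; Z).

Order the vertices as v_0 < v_1 < v_2 < v_3 < v_4 < v_5 < v_6 < v_7 < v_8. Listing each simplex with vertices in this order, K has dimension 2 with simplices:

  0-simplices (9): [v_0], [v_1], [v_2], [v_3], [v_4], [v_5], [v_6], [v_7], [v_8]
  1-simplices (15): (15 of them)
  2-simplices (4): [v_3,v_4,v_6], [v_3,v_4,v_7], [v_3,v_5,v_7], [v_4,v_6,v_8]

giving chain groups C_0 ≅ Z^9, C_1 ≅ Z^15, C_2 ≅ Z^4.

Boundary ∂_1: C_1 → C_0 is given by ∂[p,q] = [q] − [p].
This gives a 9×15 integer matrix of rank 8; reducing to Smith normal form yields diagonal entries (1,1,1,1,1,1,1,1).

The boundary map ∂_2: C_2 → C_1 sends each 2-simplex [p,q,r] to [q,r] − [p,r] + [p,q]. For instance
  ∂[v_3,v_4,v_6] = [v_4,v_6] − [v_3,v_6] + [v_3,v_4],
  ∂[v_4,v_6,v_8] = [v_6,v_8] − [v_4,v_8] + [v_4,v_6].
As a 15×4 matrix over Z this has rank 4, with invariant factors (1,1,1,1).

Reading off H_k = ker ∂_k / im ∂_{k+1}:

  H_0: rank C_0 − rank ∂_1 = 9 − 8 = 1, and the invariant factors of ∂_1 are all 1, so H_0 = Z.
  H_1: rank ker ∂_1 − rank ∂_2 = (15 − 8) − 4 = 3, and the invariant factors of ∂_2 are all 1, so H_1 = Z^3.
  H_2: rank ker ∂_2 − rank ∂_3 = (4 − 4) − 0 = 0, and there is no ∂_3, so H_2 = 0.

As a check, the Euler characteristic is 9 − 15 + 4 = -2, which agrees with 1 − 3 + 0 = -2.

H_0 = Z,  H_1 = Z^3,  H_2 = 0.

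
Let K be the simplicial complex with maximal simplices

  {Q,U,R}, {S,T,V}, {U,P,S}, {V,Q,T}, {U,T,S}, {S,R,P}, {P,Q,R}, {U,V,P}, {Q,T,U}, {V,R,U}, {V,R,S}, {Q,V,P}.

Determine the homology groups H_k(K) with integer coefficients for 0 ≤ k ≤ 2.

H_0 ≅ Z,  H_1 ≅ Z/2,  H_2 = 0.

Take the total order P < Q < R < S < T < U < V on the vertex set. Then K (dimension 2) consists of the simplices:

  0-simplices (7): P, Q, R, S, T, U, V
  1-simplices (18): PQ, PR, PS, PU, PV, QR, QT, QU, QV, RS, RU, RV, ST, SU, SV, TU, TV, UV
  2-simplices (12): PQR, PQV, PRS, PSU, PUV, QRU, QTU, QTV, RSV, RUV, STU, STV

giving chain groups C_0 ≅ Z^7, C_1 ≅ Z^18, C_2 ≅ Z^12.

The boundary map ∂_1: C_1 → C_0 maps an edge to its endpoints' difference, ∂[p,q] = q − p. For instance
  ∂TU = U − T.
As a 7×18 matrix over Z this has rank 6, with invariant factors (1,1,1,1,1,1).

Boundary ∂_2: C_2 → C_1 sends each 2-simplex [p,q,r] to [q,r] − [p,r] + [p,q]. For instance
  ∂QTV = TV − QV + QT,
  ∂RSV = SV − RV + RS.
The resulting 18×12 matrix has rank 12, and its Smith normal form has invariant factors (1,1,1,1,1,1,1,1,1,1,1,2).

From H_k ≅ ker(∂_k) / im(∂_{k+1}) we obtain:

  H_0: rank C_0 − rank ∂_1 = 7 − 6 = 1, and the invariant factors of ∂_1 are all 1, so H_0 ≅ Z.
  H_1: rank ker ∂_1 − rank ∂_2 = (18 − 6) − 12 = 0, and ∂_2 has invariant factor 2 > 1, so H_1 ≅ Z/2.
  H_2: rank ker ∂_2 − rank ∂_3 = (12 − 12) − 0 = 0, and there is no ∂_3, so H_2 ≅ 0.

(K is a triangulation of the real projective plane RP^2.)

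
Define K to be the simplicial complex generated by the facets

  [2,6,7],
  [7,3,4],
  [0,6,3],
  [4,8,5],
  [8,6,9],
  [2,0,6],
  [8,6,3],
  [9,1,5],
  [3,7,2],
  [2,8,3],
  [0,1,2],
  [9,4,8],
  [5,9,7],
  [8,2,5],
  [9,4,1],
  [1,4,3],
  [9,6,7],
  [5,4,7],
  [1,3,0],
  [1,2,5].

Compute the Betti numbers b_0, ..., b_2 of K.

b_0 = 1, b_1 = 1, b_2 = 0.

Fix the vertex order 0 < 1 < 2 < 3 < 4 < 5 < 6 < 7 < 8 < 9 and write every simplex with vertices in increasing order. Then dim K = 2 and the simplices of K are:

  0-simplices (10): [0], [1], [2], [3], [4], [5], [6], [7], [8], [9]
  1-simplices (30): (30 of them)
  2-simplices (20): (20 of them)

so the chain groups are C_0 ≅ Z^10, C_1 ≅ Z^30, C_2 ≅ Z^20.

The boundary map ∂_1: C_1 → C_0 sends each edge [p,q] (with p < q) to q − p.
The resulting 10×30 matrix has rank 9, and its Smith normal form has invariant factors (1,1,1,1,1,1,1,1,1).

∂_2: C_2 → C_1 sends each 2-simplex [p,q,r] to [q,r] − [p,r] + [p,q]. For instance
  ∂[1,4,9] = [4,9] − [1,9] + [1,4],
  ∂[4,5,7] = [5,7] − [4,7] + [4,5].
The resulting 30×20 matrix has rank 20, and its Smith normal form has invariant factors (1,1,1,1,1,1,1,1,1,1,1,1,1,1,1,1,1,1,1,2).

Now H_k = ker ∂_k / im ∂_{k+1}, so:

  H_0: rank C_0 − rank ∂_1 = 10 − 9 = 1, and the invariant factors of ∂_1 are all 1, so H_0 = Z.
  H_1: rank ker ∂_1 − rank ∂_2 = (30 − 9) − 20 = 1, and ∂_2 has invariant factor 2 > 1, so H_1 = Z × Z/2.
  H_2: rank ker ∂_2 − rank ∂_3 = (20 − 20) − 0 = 0, and there is no ∂_3, so H_2 = 0.

As a check, the Euler characteristic is 10 − 30 + 20 = 0, which agrees with 1 − 1 + 0 = 0.
(K is a triangulation of the Klein bottle.)

Hence the Betti numbers are b_0 = 1, b_1 = 1, b_2 = 0.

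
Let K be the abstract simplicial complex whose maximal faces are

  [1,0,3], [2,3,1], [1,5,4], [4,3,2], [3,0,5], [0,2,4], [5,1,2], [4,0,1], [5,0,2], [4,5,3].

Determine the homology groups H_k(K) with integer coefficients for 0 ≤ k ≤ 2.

H_0 ≅ Z,  H_1 ≅ Z_2,  H_2 = 0.

Order the vertices as 0 < 1 < 2 < 3 < 4 < 5. Listing each simplex with vertices in this order, K has dimension 2 with simplices:

  0-simplices (6): [0], [1], [2], [3], [4], [5]
  1-simplices (15): [0,1], [0,2], [0,3], [0,4], [0,5], [1,2], [1,3], [1,4], [1,5], [2,3], [2,4], [2,5], [3,4], [3,5], [4,5]
  2-simplices (10): [0,1,3], [0,1,4], [0,2,4], [0,2,5], [0,3,5], [1,2,3], [1,2,5], [1,4,5], [2,3,4], [3,4,5]

Hence C_0 ≅ Z^6, C_1 ≅ Z^15, C_2 ≅ Z^10.

The boundary map ∂_1: C_1 → C_0 maps an edge to its endpoints' difference, ∂[p,q] = q − p. For instance
  ∂[2,4] = [4] − [2].
This gives a 6×15 integer matrix of rank 5; reducing to Smith normal form yields diagonal entries (1,1,1,1,1).

The boundary map ∂_2: C_2 → C_1 acts by ∂[p,q,r] = [q,r] − [p,r] + [p,q]. For instance
  ∂[2,3,4] = [3,4] − [2,4] + [2,3],
  ∂[0,2,5] = [2,5] − [0,5] + [0,2].
This gives a 15×10 integer matrix of rank 10; reducing to Smith normal form yields diagonal entries (1,1,1,1,1,1,1,1,1,2).

Now H_k = ker ∂_k / im ∂_{k+1}, so:

  H_0: rank C_0 − rank ∂_1 = 6 − 5 = 1, and the invariant factors of ∂_1 are all 1, so H_0 ≅ Z.
  H_1: rank ker ∂_1 − rank ∂_2 = (15 − 5) − 10 = 0, and ∂_2 has invariant factor 2 > 1, so H_1 ≅ Z_2.
  H_2: rank ker ∂_2 − rank ∂_3 = (10 − 10) − 0 = 0, and there is no ∂_3, so H_2 ≅ 0.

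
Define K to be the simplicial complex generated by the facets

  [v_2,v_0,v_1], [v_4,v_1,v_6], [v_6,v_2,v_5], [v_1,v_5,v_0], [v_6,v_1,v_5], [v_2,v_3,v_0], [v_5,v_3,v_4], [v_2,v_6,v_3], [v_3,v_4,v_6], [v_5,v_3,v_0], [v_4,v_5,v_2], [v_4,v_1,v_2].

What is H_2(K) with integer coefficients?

H_2 ≅ 0.

Take the total order v_0 < v_1 < v_2 < v_3 < v_4 < v_5 < v_6 on the vertex set. Then K (dimension 2) consists of the simplices:

  0-simplices (7): [v_0], [v_1], [v_2], [v_3], [v_4], [v_5], [v_6]
  1-simplices (18): (18 of them)
  2-simplices (12): (12 of them)

Hence C_0 ≅ Z^7, C_1 ≅ Z^18, C_2 ≅ Z^12.

The boundary map ∂_1: C_1 → C_0 is given by ∂[p,q] = [q] − [p].
The 7×18 boundary matrix has rank 6 and Smith normal form diag(1,1,1,1,1,1).

∂_2: C_2 → C_1 sends each 2-simplex [p,q,r] to [q,r] − [p,r] + [p,q]. For instance
  ∂[v_1,v_2,v_4] = [v_2,v_4] − [v_1,v_4] + [v_1,v_2],
  ∂[v_0,v_2,v_3] = [v_2,v_3] − [v_0,v_3] + [v_0,v_2].
As a 18×12 matrix over Z this has rank 12, with invariant factors (1,1,1,1,1,1,1,1,1,1,1,2).

From H_k ≅ ker(∂_k) / im(∂_{k+1}) we obtain:

  H_2: rank ker ∂_2 − rank ∂_3 = (12 − 12) − 0 = 0, and there is no ∂_3, so H_2 ≅ 0.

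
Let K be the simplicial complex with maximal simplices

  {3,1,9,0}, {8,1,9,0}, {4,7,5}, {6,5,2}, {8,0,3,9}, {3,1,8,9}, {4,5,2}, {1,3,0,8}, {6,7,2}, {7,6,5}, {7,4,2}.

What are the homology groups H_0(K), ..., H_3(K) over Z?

Take the total order 0 < 1 < 2 < 3 < 4 < 5 < 6 < 7 < 8 < 9 on the vertex set. Then K (dimension 3) consists of the simplices:

  0-simplices (10): [0], [1], [2], [3], [4], [5], [6], [7], [8], [9]
  1-simplices (19): [0,1], [0,3], [0,8], [0,9], [1,3], [1,8], [1,9], [2,4], [2,5], [2,6], [2,7], [3,8], [3,9], [4,5], [4,7], [5,6], [5,7], [6,7], [8,9]
  2-simplices (16): [0,1,3], [0,1,8], [0,1,9], [0,3,8], [0,3,9], [0,8,9], [1,3,8], [1,3,9], [1,8,9], [2,4,5], [2,4,7], [2,5,6], [2,6,7], [3,8,9], [4,5,7], [5,6,7]
  3-simplices (5): [0,1,3,8], [0,1,3,9], [0,1,8,9], [0,3,8,9], [1,3,8,9]

Hence C_0 ≅ Z^10, C_1 ≅ Z^19, C_2 ≅ Z^16, C_3 ≅ Z^5.

Boundary ∂_1: C_1 → C_0 maps an edge to its endpoints' difference, ∂[p,q] = q − p.
The 10×19 boundary matrix has rank 8 and Smith normal form diag(1,1,1,1,1,1,1,1).

∂_2: C_2 → C_1 maps a triangle to the signed sum of its edges. For instance
  ∂[2,4,7] = [4,7] − [2,7] + [2,4],
  ∂[3,8,9] = [8,9] − [3,9] + [3,8].
The 19×16 boundary matrix has rank 11 and Smith normal form diag(1,1,1,1,1,1,1,1,1,1,1).

Boundary ∂_3: C_3 → C_2 sends each 3-simplex σ to the alternating sum Σ_i (−1)^i (σ with its i-th vertex removed). For instance
  ∂[0,1,3,8] = [1,3,8] − [0,3,8] + [0,1,8] − [0,1,3],
  ∂[0,1,8,9] = [1,8,9] − [0,8,9] + [0,1,9] − [0,1,8].
This gives a 16×5 integer matrix of rank 4; reducing to Smith normal form yields diagonal entries (1,1,1,1).

From H_k ≅ ker(∂_k) / im(∂_{k+1}) we obtain:

  H_0: rank C_0 − rank ∂_1 = 10 − 8 = 2, and the invariant factors of ∂_1 are all 1, so H_0 ≅ Z^2.
  H_1: rank ker ∂_1 − rank ∂_2 = (19 − 8) − 11 = 0, and the invariant factors of ∂_2 are all 1, so H_1 ≅ 0.
  H_2: rank ker ∂_2 − rank ∂_3 = (16 − 11) − 4 = 1, and the invariant factors of ∂_3 are all 1, so H_2 ≅ Z.
  H_3: rank ker ∂_3 − rank ∂_4 = (5 − 4) − 0 = 1, and there is no ∂_4, so H_3 ≅ Z.

H_0 = Z^2,  H_1 = 0,  H_2 = Z,  H_3 = Z.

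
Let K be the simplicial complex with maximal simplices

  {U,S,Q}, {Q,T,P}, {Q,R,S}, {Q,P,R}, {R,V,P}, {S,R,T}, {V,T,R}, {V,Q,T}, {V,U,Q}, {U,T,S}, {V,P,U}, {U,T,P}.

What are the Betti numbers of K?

b_0 = 1, b_1 = 0, b_2 = 0.

Fix the vertex order P < Q < R < S < T < U < V and write every simplex with vertices in increasing order. Then dim K = 2 and the simplices of K are:

  0-simplices (7): P, Q, R, S, T, U, V
  1-simplices (18): PQ, PR, PT, PU, PV, QR, QS, QT, QU, QV, RS, RT, RV, ST, SU, TU, TV, UV
  2-simplices (12): PQR, PQT, PRV, PTU, PUV, QRS, QSU, QTV, QUV, RST, RTV, STU

Hence C_0 ≅ Z^7, C_1 ≅ Z^18, C_2 ≅ Z^12.

∂_1: C_1 → C_0 is given by ∂[p,q] = [q] − [p]. For instance
  ∂RS = S − R.
This gives a 7×18 integer matrix of rank 6; reducing to Smith normal form yields diagonal entries (1,1,1,1,1,1).

∂_2: C_2 → C_1 acts by ∂[p,q,r] = [q,r] − [p,r] + [p,q]. For instance
  ∂QRS = RS − QS + QR,
  ∂PQT = QT − PT + PQ.
The 18×12 boundary matrix has rank 12 and Smith normal form diag(1,1,1,1,1,1,1,1,1,1,1,2).

From H_k ≅ ker(∂_k) / im(∂_{k+1}) we obtain:

  H_0: rank C_0 − rank ∂_1 = 7 − 6 = 1, and the invariant factors of ∂_1 are all 1, so H_0 = Z.
  H_1: rank ker ∂_1 − rank ∂_2 = (18 − 6) − 12 = 0, and ∂_2 has invariant factor 2 > 1, so H_1 = Z/2Z.
  H_2: rank ker ∂_2 − rank ∂_3 = (12 − 12) − 0 = 0, and there is no ∂_3, so H_2 = 0.

Hence the Betti numbers are b_0 = 1, b_1 = 0, b_2 = 0.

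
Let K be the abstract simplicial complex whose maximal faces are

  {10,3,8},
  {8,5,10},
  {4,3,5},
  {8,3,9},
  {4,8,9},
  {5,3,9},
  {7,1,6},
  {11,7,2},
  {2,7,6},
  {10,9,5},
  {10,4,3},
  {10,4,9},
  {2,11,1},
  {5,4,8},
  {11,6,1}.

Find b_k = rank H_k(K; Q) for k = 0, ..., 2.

We work with the vertex ordering 1 < 2 < 3 < 4 < 5 < 6 < 7 < 8 < 9 < 10 < 11. The simplices of K, each written with vertices in increasing order, are:

  0-simplices (11): [1], [2], [3], [4], [5], [6], [7], [8], [9], [10], [11]
  1-simplices (25): (25 of them)
  2-simplices (15): [1,2,11], [1,6,7], [1,6,11], [2,6,7], [2,7,11], [3,4,5], [3,4,10], [3,5,9], [3,8,9], [3,8,10], [4,5,8], [4,8,9], [4,9,10], [5,8,10], [5,9,10]

giving chain groups C_0 ≅ Z^11, C_1 ≅ Z^25, C_2 ≅ Z^15.

Boundary ∂_1: C_1 → C_0 maps an edge to its endpoints' difference, ∂[p,q] = q − p.
The resulting 11×25 matrix has rank 9, and its Smith normal form has invariant factors (1,1,1,1,1,1,1,1,1).

∂_2: C_2 → C_1 maps a triangle to the signed sum of its edges. For instance
  ∂[2,6,7] = [6,7] − [2,7] + [2,6],
  ∂[1,6,7] = [6,7] − [1,7] + [1,6].
The 25×15 boundary matrix has rank 15 and Smith normal form diag(1,1,1,1,1,1,1,1,1,1,1,1,1,1,2).

From H_k ≅ ker(∂_k) / im(∂_{k+1}) we obtain:

  H_0: rank C_0 − rank ∂_1 = 11 − 9 = 2, and the invariant factors of ∂_1 are all 1, so H_0 ≅ Z^2.
  H_1: rank ker ∂_1 − rank ∂_2 = (25 − 9) − 15 = 1, and ∂_2 has invariant factor 2 > 1, so H_1 ≅ Z ⊕ Z/2.
  H_2: rank ker ∂_2 − rank ∂_3 = (15 − 15) − 0 = 0, and there is no ∂_3, so H_2 ≅ 0.

Hence the Betti numbers are b_0 = 2, b_1 = 1, b_2 = 0.

b_0 = 2, b_1 = 1, b_2 = 0.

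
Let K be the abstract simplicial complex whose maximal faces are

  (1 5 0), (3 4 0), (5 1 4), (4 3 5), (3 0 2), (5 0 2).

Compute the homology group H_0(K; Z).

We work with the vertex ordering 0 < 1 < 2 < 3 < 4 < 5. The simplices of K, each written with vertices in increasing order, are:

  0-simplices (6): [0], [1], [2], [3], [4], [5]
  1-simplices (12): [0,1], [0,2], [0,3], [0,4], [0,5], [1,4], [1,5], [2,3], [2,5], [3,4], [3,5], [4,5]
  2-simplices (6): [0,1,5], [0,2,3], [0,2,5], [0,3,4], [1,4,5], [3,4,5]

giving chain groups C_0 ≅ Z^6, C_1 ≅ Z^12, C_2 ≅ Z^6.

∂_1: C_1 → C_0 sends each edge [p,q] (with p < q) to q − p. For instance
  ∂[2,5] = [5] − [2].
This gives a 6×12 integer matrix of rank 5; reducing to Smith normal form yields diagonal entries (1,1,1,1,1).

Boundary ∂_2: C_2 → C_1 acts by ∂[p,q,r] = [q,r] − [p,r] + [p,q]. For instance
  ∂[3,4,5] = [4,5] − [3,5] + [3,4],
  ∂[0,2,3] = [2,3] − [0,3] + [0,2].
The resulting 12×6 matrix has rank 6, and its Smith normal form has invariant factors (1,1,1,1,1,1).

Computing H_k = (kernel of ∂_k) / (image of ∂_{k+1}):

  H_0: rank C_0 − rank ∂_1 = 6 − 5 = 1, and the invariant factors of ∂_1 are all 1, so H_0 = Z.

H_0 = Z.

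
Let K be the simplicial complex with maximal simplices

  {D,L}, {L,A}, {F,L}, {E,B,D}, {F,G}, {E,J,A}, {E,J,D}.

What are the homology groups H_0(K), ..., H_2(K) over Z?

H_0 = Z,  H_1 = Z,  H_2 = 0.

Fix the vertex order A < B < D < E < F < G < J < L and write every simplex with vertices in increasing order. Then dim K = 2 and the simplices of K are:

  0-simplices (8): A, B, D, E, F, G, J, L
  1-simplices (11): AE, AJ, AL, BD, BE, DE, DJ, DL, EJ, FG, FL
  2-simplices (3): AEJ, BDE, DEJ

giving chain groups C_0 ≅ Z^8, C_1 ≅ Z^11, C_2 ≅ Z^3.

The boundary map ∂_1: C_1 → C_0 is given by ∂[p,q] = [q] − [p]. For instance
  ∂DE = E − D.
The resulting 8×11 matrix has rank 7, and its Smith normal form has invariant factors (1,1,1,1,1,1,1).

Boundary ∂_2: C_2 → C_1 sends each 2-simplex [p,q,r] to [q,r] − [p,r] + [p,q]. For instance
  ∂BDE = DE − BE + BD,
  ∂AEJ = EJ − AJ + AE.
The 11×3 boundary matrix has rank 3 and Smith normal form diag(1,1,1).

Reading off H_k = ker ∂_k / im ∂_{k+1}:

  H_0: rank C_0 − rank ∂_1 = 8 − 7 = 1, and the invariant factors of ∂_1 are all 1, so H_0 ≅ Z.
  H_1: rank ker ∂_1 − rank ∂_2 = (11 − 7) − 3 = 1, and the invariant factors of ∂_2 are all 1, so H_1 ≅ Z.
  H_2: rank ker ∂_2 − rank ∂_3 = (3 − 3) − 0 = 0, and there is no ∂_3, so H_2 ≅ 0.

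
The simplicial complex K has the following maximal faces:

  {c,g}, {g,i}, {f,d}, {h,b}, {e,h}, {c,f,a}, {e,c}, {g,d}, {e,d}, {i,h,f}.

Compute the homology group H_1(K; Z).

Take the total order a < b < c < d < e < f < g < h < i on the vertex set. Then K (dimension 2) consists of the simplices:

  0-simplices (9): a, b, c, d, e, f, g, h, i
  1-simplices (14): ac, af, bh, ce, cf, cg, de, df, dg, eh, fh, fi, gi, hi
  2-simplices (2): acf, fhi

so the chain groups are C_0 ≅ Z^9, C_1 ≅ Z^14, C_2 ≅ Z^2.

Boundary ∂_1: C_1 → C_0 maps an edge to its endpoints' difference, ∂[p,q] = q − p. For instance
  ∂af = f − a.
The 9×14 boundary matrix has rank 8 and Smith normal form diag(1,1,1,1,1,1,1,1).

Boundary ∂_2: C_2 → C_1 maps a triangle to the signed sum of its edges. For instance
  ∂acf = cf − af + ac,
  ∂fhi = hi − fi + fh.
The resulting 14×2 matrix has rank 2, and its Smith normal form has invariant factors (1,1).

Now H_k = ker ∂_k / im ∂_{k+1}, so:

  H_1: rank ker ∂_1 − rank ∂_2 = (14 − 8) − 2 = 4, and the invariant factors of ∂_2 are all 1, so H_1 = Z^4.

H_1 = Z^4.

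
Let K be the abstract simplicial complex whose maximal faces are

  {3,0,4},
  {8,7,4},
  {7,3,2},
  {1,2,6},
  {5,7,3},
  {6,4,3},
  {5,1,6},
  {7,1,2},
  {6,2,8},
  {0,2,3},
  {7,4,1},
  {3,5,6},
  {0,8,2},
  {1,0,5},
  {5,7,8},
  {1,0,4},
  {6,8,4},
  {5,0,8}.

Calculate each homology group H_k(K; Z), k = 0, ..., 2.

H_0 ≅ Z,  H_1 ≅ Z^2,  H_2 ≅ Z.

Order the vertices as 0 < 1 < 2 < 3 < 4 < 5 < 6 < 7 < 8. Listing each simplex with vertices in this order, K has dimension 2 with simplices:

  0-simplices (9): [0], [1], [2], [3], [4], [5], [6], [7], [8]
  1-simplices (27): (27 of them)
  2-simplices (18): [0,1,4], [0,1,5], [0,2,3], [0,2,8], [0,3,4], [0,5,8], [1,2,6], [1,2,7], [1,4,7], [1,5,6], [2,3,7], [2,6,8], [3,4,6], [3,5,6], [3,5,7], [4,6,8], [4,7,8], [5,7,8]

giving chain groups C_0 ≅ Z^9, C_1 ≅ Z^27, C_2 ≅ Z^18.

The boundary map ∂_1: C_1 → C_0 maps an edge to its endpoints' difference, ∂[p,q] = q − p. For instance
  ∂[5,6] = [6] − [5].
This gives a 9×27 integer matrix of rank 8; reducing to Smith normal form yields diagonal entries (1,1,1,1,1,1,1,1).

Boundary ∂_2: C_2 → C_1 sends each 2-simplex [p,q,r] to [q,r] − [p,r] + [p,q]. For instance
  ∂[0,3,4] = [3,4] − [0,4] + [0,3],
  ∂[1,5,6] = [5,6] − [1,6] + [1,5].
This gives a 27×18 integer matrix of rank 17; reducing to Smith normal form yields diagonal entries (1,1,1,1,1,1,1,1,1,1,1,1,1,1,1,1,1).

Reading off H_k = ker ∂_k / im ∂_{k+1}:

  H_0: rank C_0 − rank ∂_1 = 9 − 8 = 1, and the invariant factors of ∂_1 are all 1, so H_0 ≅ Z.
  H_1: rank ker ∂_1 − rank ∂_2 = (27 − 8) − 17 = 2, and the invariant factors of ∂_2 are all 1, so H_1 ≅ Z^2.
  H_2: rank ker ∂_2 − rank ∂_3 = (18 − 17) − 0 = 1, and there is no ∂_3, so H_2 ≅ Z.

As a check, the Euler characteristic is 9 − 27 + 18 = 0, which agrees with 1 − 2 + 1 = 0.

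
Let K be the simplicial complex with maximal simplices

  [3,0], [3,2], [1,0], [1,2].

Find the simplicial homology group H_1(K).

Take the total order 0 < 1 < 2 < 3 on the vertex set. Then K (dimension 1) consists of the simplices:

  0-simplices (4): [0], [1], [2], [3]
  1-simplices (4): [0,1], [0,3], [1,2], [2,3]

so the chain groups are C_0 ≅ Z^4, C_1 ≅ Z^4.

Boundary ∂_1: C_1 → C_0 is given by ∂[p,q] = [q] − [p]. For instance
  ∂[1,2] = [2] − [1].
The resulting 4×4 matrix has rank 3, and its Smith normal form has invariant factors (1,1,1).

Now H_k = ker ∂_k / im ∂_{k+1}, so:

  H_1: rank ker ∂_1 − rank ∂_2 = (4 − 3) − 0 = 1, and there is no ∂_2, so H_1 = Z.

H_1 ≅ Z.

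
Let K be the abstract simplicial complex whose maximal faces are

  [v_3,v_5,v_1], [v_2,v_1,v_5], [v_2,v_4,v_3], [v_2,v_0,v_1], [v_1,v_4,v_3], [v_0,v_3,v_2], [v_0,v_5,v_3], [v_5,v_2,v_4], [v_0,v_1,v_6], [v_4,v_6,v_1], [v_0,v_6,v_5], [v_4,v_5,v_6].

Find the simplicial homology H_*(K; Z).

We work with the vertex ordering v_0 < v_1 < v_2 < v_3 < v_4 < v_5 < v_6. The simplices of K, each written with vertices in increasing order, are:

  0-simplices (7): [v_0], [v_1], [v_2], [v_3], [v_4], [v_5], [v_6]
  1-simplices (18): (18 of them)
  2-simplices (12): (12 of them)

Hence C_0 ≅ Z^7, C_1 ≅ Z^18, C_2 ≅ Z^12.

∂_1: C_1 → C_0 is given by ∂[p,q] = [q] − [p].
The 7×18 boundary matrix has rank 6 and Smith normal form diag(1,1,1,1,1,1).

The boundary map ∂_2: C_2 → C_1 sends each 2-simplex [p,q,r] to [q,r] − [p,r] + [p,q]. For instance
  ∂[v_1,v_3,v_5] = [v_3,v_5] − [v_1,v_5] + [v_1,v_3],
  ∂[v_1,v_3,v_4] = [v_3,v_4] − [v_1,v_4] + [v_1,v_3].
The resulting 18×12 matrix has rank 12, and its Smith normal form has invariant factors (1,1,1,1,1,1,1,1,1,1,1,2).

Computing H_k = (kernel of ∂_k) / (image of ∂_{k+1}):

  H_0: rank C_0 − rank ∂_1 = 7 − 6 = 1, and the invariant factors of ∂_1 are all 1, so H_0 = Z.
  H_1: rank ker ∂_1 − rank ∂_2 = (18 − 6) − 12 = 0, and ∂_2 has invariant factor 2 > 1, so H_1 = Z/2Z.
  H_2: rank ker ∂_2 − rank ∂_3 = (12 − 12) − 0 = 0, and there is no ∂_3, so H_2 = 0.

(K is a triangulation of the real projective plane RP^2.)

H_0 = Z,  H_1 = Z/2Z,  H_2 = 0.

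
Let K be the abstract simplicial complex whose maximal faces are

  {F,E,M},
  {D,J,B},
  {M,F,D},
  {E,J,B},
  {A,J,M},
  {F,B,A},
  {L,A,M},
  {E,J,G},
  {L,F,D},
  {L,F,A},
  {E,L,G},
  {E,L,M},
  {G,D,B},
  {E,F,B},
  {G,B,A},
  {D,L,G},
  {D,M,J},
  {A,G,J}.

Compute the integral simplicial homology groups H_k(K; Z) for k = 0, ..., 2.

Take the total order A < B < D < E < F < G < J < L < M on the vertex set. Then K (dimension 2) consists of the simplices:

  0-simplices (9): A, B, D, E, F, G, J, L, M
  1-simplices (27): AB, AF, AG, AJ, AL, AM, BD, BE, BF, BG, BJ, DF, DG, DJ, DL, DM, EF, EG, EJ, EL, EM, FL, FM, GJ, GL, JM, LM
  2-simplices (18): ABF, ABG, AFL, AGJ, AJM, ALM, BDG, BDJ, BEF, BEJ, DFL, DFM, DGL, DJM, EFM, EGJ, EGL, ELM

giving chain groups C_0 ≅ Z^9, C_1 ≅ Z^27, C_2 ≅ Z^18.

Boundary ∂_1: C_1 → C_0 sends each edge [p,q] (with p < q) to q − p.
The 9×27 boundary matrix has rank 8 and Smith normal form diag(1,1,1,1,1,1,1,1).

Boundary ∂_2: C_2 → C_1 acts by ∂[p,q,r] = [q,r] − [p,r] + [p,q]. For instance
  ∂BEJ = EJ − BJ + BE,
  ∂DGL = GL − DL + DG.
This gives a 27×18 integer matrix of rank 18; reducing to Smith normal form yields diagonal entries (1,1,1,1,1,1,1,1,1,1,1,1,1,1,1,1,1,2).

Reading off H_k = ker ∂_k / im ∂_{k+1}:

  H_0: rank C_0 − rank ∂_1 = 9 − 8 = 1, and the invariant factors of ∂_1 are all 1, so H_0 ≅ Z.
  H_1: rank ker ∂_1 − rank ∂_2 = (27 − 8) − 18 = 1, and ∂_2 has invariant factor 2 > 1, so H_1 ≅ Z ⊕ Z_2.
  H_2: rank ker ∂_2 − rank ∂_3 = (18 − 18) − 0 = 0, and there is no ∂_3, so H_2 ≅ 0.

As a check, the Euler characteristic is 9 − 27 + 18 = 0, which agrees with 1 − 1 + 0 = 0.

H_0 ≅ Z,  H_1 ≅ Z ⊕ Z_2,  H_2 = 0.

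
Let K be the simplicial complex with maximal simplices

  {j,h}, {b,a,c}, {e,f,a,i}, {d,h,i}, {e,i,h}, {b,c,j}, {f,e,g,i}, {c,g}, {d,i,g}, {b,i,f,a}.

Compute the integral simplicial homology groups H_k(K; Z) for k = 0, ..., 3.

H_0 ≅ Z,  H_1 ≅ Z^2,  H_2 = 0,  H_3 = 0.

K has 10 vertices, 23 edges, 15 triangles, 3 3-simplices.
rank ∂_0 = 0, rank ∂_1 = 9 ⇒ b_0 = 10 − 0 − 9 = 1; all invariant factors of ∂_1 are 1 so no torsion. So H_0 ≅ Z.
rank ∂_1 = 9, rank ∂_2 = 12 ⇒ b_1 = 23 − 9 − 12 = 2; all invariant factors of ∂_2 are 1 so no torsion. So H_1 ≅ Z^2.
rank ∂_2 = 12, rank ∂_3 = 3 ⇒ b_2 = 15 − 12 − 3 = 0; all invariant factors of ∂_3 are 1 so no torsion. So H_2 ≅ 0.
rank ∂_3 = 3, rank ∂_4 = 0 ⇒ b_3 = 3 − 3 − 0 = 0. So H_3 ≅ 0.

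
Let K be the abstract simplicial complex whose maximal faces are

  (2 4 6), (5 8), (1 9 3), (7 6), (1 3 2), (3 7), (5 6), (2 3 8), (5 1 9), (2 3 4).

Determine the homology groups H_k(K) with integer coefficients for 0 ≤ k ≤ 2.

Order the vertices as 1 < 2 < 3 < 4 < 5 < 6 < 7 < 8 < 9. Listing each simplex with vertices in this order, K has dimension 2 with simplices:

  0-simplices (9): [1], [2], [3], [4], [5], [6], [7], [8], [9]
  1-simplices (17): [1,2], [1,3], [1,5], [1,9], [2,3], [2,4], [2,6], [2,8], [3,4], [3,7], [3,8], [3,9], [4,6], [5,6], [5,8], [5,9], [6,7]
  2-simplices (6): [1,2,3], [1,3,9], [1,5,9], [2,3,4], [2,3,8], [2,4,6]

so the chain groups are C_0 ≅ Z^9, C_1 ≅ Z^17, C_2 ≅ Z^6.

Boundary ∂_1: C_1 → C_0 maps an edge to its endpoints' difference, ∂[p,q] = q − p. For instance
  ∂[2,8] = [8] − [2].
This gives a 9×17 integer matrix of rank 8; reducing to Smith normal form yields diagonal entries (1,1,1,1,1,1,1,1).

∂_2: C_2 → C_1 acts by ∂[p,q,r] = [q,r] − [p,r] + [p,q]. For instance
  ∂[2,3,4] = [3,4] − [2,4] + [2,3],
  ∂[2,4,6] = [4,6] − [2,6] + [2,4].
As a 17×6 matrix over Z this has rank 6, with invariant factors (1,1,1,1,1,1).

From H_k ≅ ker(∂_k) / im(∂_{k+1}) we obtain:

  H_0: rank C_0 − rank ∂_1 = 9 − 8 = 1, and the invariant factors of ∂_1 are all 1, so H_0 ≅ Z.
  H_1: rank ker ∂_1 − rank ∂_2 = (17 − 8) − 6 = 3, and the invariant factors of ∂_2 are all 1, so H_1 ≅ Z^3.
  H_2: rank ker ∂_2 − rank ∂_3 = (6 − 6) − 0 = 0, and there is no ∂_3, so H_2 ≅ 0.

H_0 ≅ Z,  H_1 ≅ Z^3,  H_2 = 0.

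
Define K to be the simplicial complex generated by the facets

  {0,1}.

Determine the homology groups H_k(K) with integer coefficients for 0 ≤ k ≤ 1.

Order the vertices as 0 < 1. Listing each simplex with vertices in this order, K has dimension 1 with simplices:

  0-simplices (2): [0], [1]
  1-simplices (1): [0,1]

so the chain groups are C_0 ≅ Z^2, C_1 ≅ Z^1.

The boundary map ∂_1: C_1 → C_0 is given by ∂[p,q] = [q] − [p].
The resulting 2×1 matrix has rank 1, and its Smith normal form has invariant factors (1).

Now H_k = ker ∂_k / im ∂_{k+1}, so:

  H_0: rank C_0 − rank ∂_1 = 2 − 1 = 1, and the invariant factors of ∂_1 are all 1, so H_0 ≅ Z.
  H_1: rank ker ∂_1 − rank ∂_2 = (1 − 1) − 0 = 0, and there is no ∂_2, so H_1 ≅ 0.

As a check, the Euler characteristic is 2 − 1 = 1, which agrees with 1 − 0 = 1.
(K is a triangulation of the 1-simplex.)

H_0 = Z,  H_1 = 0.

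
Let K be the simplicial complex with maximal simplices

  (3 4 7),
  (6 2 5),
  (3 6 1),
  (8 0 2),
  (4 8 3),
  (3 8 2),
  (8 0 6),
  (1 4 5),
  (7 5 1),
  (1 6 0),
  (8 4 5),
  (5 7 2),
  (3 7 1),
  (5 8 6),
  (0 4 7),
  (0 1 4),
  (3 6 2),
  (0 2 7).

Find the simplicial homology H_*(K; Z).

H_0 ≅ Z,  H_1 ≅ Z ⊕ Z/2,  H_2 = 0.

We work with the vertex ordering 0 < 1 < 2 < 3 < 4 < 5 < 6 < 7 < 8. The simplices of K, each written with vertices in increasing order, are:

  0-simplices (9): [0], [1], [2], [3], [4], [5], [6], [7], [8]
  1-simplices (27): (27 of them)
  2-simplices (18): [0,1,4], [0,1,6], [0,2,7], [0,2,8], [0,4,7], [0,6,8], [1,3,6], [1,3,7], [1,4,5], [1,5,7], [2,3,6], [2,3,8], [2,5,6], [2,5,7], [3,4,7], [3,4,8], [4,5,8], [5,6,8]

so the chain groups are C_0 ≅ Z^9, C_1 ≅ Z^27, C_2 ≅ Z^18.

Boundary ∂_1: C_1 → C_0 maps an edge to its endpoints' difference, ∂[p,q] = q − p. For instance
  ∂[0,4] = [4] − [0].
The 9×27 boundary matrix has rank 8 and Smith normal form diag(1,1,1,1,1,1,1,1).

The boundary map ∂_2: C_2 → C_1 acts by ∂[p,q,r] = [q,r] − [p,r] + [p,q]. For instance
  ∂[2,5,7] = [5,7] − [2,7] + [2,5],
  ∂[5,6,8] = [6,8] − [5,8] + [5,6].
As a 27×18 matrix over Z this has rank 18, with invariant factors (1,1,1,1,1,1,1,1,1,1,1,1,1,1,1,1,1,2).

Computing H_k = (kernel of ∂_k) / (image of ∂_{k+1}):

  H_0: rank C_0 − rank ∂_1 = 9 − 8 = 1, and the invariant factors of ∂_1 are all 1, so H_0 ≅ Z.
  H_1: rank ker ∂_1 − rank ∂_2 = (27 − 8) − 18 = 1, and ∂_2 has invariant factor 2 > 1, so H_1 ≅ Z ⊕ Z/2.
  H_2: rank ker ∂_2 − rank ∂_3 = (18 − 18) − 0 = 0, and there is no ∂_3, so H_2 ≅ 0.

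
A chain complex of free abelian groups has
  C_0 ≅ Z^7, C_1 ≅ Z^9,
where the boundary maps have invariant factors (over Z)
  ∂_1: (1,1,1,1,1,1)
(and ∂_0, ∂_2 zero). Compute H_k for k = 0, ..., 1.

H_0: b_0 = 7 − 0 − 6 = 1; torsion from ∂_1 factors > 1: none. So H_0 ≅ Z.
H_1: b_1 = 9 − 6 − 0 = 3; torsion from ∂_2 factors > 1: none. So H_1 ≅ Z^3.

H_0 ≅ Z,  H_1 ≅ Z^3.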